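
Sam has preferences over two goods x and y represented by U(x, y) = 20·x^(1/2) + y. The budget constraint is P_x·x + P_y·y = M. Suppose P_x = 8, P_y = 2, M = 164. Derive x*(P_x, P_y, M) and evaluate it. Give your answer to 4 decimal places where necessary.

x* = 6.25

Utility is quasi-linear in y; the FOC for x is 10/√x = P_x/P_y.
Solve: √x = 10·P_y/P_x, so x*(P_x,P_y) = (10·P_y/P_x)², and y* = (M − P_x·x*)/P_y.
Plugging in: x* = (10·2/8)² = 6.25.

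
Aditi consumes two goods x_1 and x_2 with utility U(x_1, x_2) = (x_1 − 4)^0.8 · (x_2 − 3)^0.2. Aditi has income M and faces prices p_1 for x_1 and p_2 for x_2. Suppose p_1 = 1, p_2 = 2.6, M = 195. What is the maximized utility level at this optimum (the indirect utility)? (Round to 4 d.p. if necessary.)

After buying the subsistence bundle (4, 3), a share 0.8 of the remaining income goes to x_1: x_1* = 4 + 0.8·(M − 4p_1 − 3p_2)/p_1.
Discretionary income = 195 − 4·1 − 3·2.6 = 183.2; x_1* = 4 + 0.8·183.2/1 = 150.56; x_2* = 3 + 0.2·183.2/2.6 = 17.0923.
Utility at the optimum: U(150.56, 17.0923) = 91.7506.

V = 91.7506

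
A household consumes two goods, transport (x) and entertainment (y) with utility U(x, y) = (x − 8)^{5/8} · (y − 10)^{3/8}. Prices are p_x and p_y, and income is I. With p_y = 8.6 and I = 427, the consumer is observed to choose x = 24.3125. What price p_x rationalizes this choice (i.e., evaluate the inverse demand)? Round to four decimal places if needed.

p_x = 10

MRS = (5/3)·(y−10)/(x−8). Tangency with p_x/p_y gives y−10 = (3/5)·(p_x/p_y)·(x−8).
Substituting into the budget: x* = 8 + 0.625·(I − 8·p_x − 10·p_y)/p_x, and y* = 10 + 0.375·(…)/p_y.
Set x* = 24.3125 in the demand function and solve for p_x: p_x = 10.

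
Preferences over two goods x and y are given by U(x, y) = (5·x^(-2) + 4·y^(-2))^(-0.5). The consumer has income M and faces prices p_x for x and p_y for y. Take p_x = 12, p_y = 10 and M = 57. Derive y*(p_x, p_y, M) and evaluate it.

MRS = MU_x/MU_y = (5/4)·(y/x)^(3). Set equal to p_x/p_y.
Solve for the ratio: y/x = [(4/5)·p_x/p_y]^(1/3).
Substitute y = (y/x)·x into the budget: x* = M/(p_x + p_y·(y/x)).
Numerically y/x = 0.986485, so x* = 57/(12 + 10·0.986485) = 2.6069 and y* = 0.986485·2.6069 = 2.5717.

y* = 2.5717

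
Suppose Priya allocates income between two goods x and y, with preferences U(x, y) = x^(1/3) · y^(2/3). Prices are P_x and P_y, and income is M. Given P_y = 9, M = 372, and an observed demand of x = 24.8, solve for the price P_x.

P_x = 5

The MRS is (1/2)·y/x. Set MRS = P_x/P_y.
Rearranging, P_y·y = 2·P_x·x. Substituting into the budget gives P_x·x·(1 + 2) = M.
Demand: x*(P_x,P_y,M) = 1/3·M/P_x and y* = 2/3·M/P_y.
Set x* = 24.8 in the demand function and solve for P_x: P_x = 5.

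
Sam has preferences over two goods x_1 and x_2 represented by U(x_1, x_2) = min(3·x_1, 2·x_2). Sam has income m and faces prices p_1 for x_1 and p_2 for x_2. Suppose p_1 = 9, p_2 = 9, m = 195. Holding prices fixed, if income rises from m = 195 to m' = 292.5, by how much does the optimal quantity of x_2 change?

Here 2·9 + 3·9 = 45, giving x_2* = 13.
At m' = 292.5: x_2* = 19.5. Change: 19.5 − 13 = 6.5.

Δx_2* = 6.5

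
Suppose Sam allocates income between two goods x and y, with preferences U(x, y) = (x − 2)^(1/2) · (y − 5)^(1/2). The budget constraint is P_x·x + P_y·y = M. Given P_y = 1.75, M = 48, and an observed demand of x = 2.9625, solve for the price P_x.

P_x = 10

Let x' = x−2, y' = y−5. MRS = y'/x' = P_x/P_y.
Substituting into the budget: x* = 2 + 0.5·(M − 2·P_x − 5·P_y)/P_x, and y* = 5 + 0.5·(…)/P_y.
Set x* = 2.9625 in the demand function and solve for P_x: P_x = 10.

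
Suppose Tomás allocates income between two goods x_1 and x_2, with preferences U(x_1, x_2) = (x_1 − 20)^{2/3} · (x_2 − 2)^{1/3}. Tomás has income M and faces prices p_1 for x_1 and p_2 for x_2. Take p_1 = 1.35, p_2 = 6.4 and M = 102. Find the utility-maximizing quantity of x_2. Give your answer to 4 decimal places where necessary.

x_2* = 5.2396

MRS = 2·(x_2−2)/(x_1−20). Tangency with p_1/p_2 gives x_2−2 = (1/2)·(p_1/p_2)·(x_1−20).
Substituting into the budget: x_1* = 20 + 2/3·(M − 20·p_1 − 2·p_2)/p_1, and x_2* = 2 + 1/3·(…)/p_2.
Discretionary income = 102 − 20·1.35 − 2·6.4 = 62.2; x_2* = 2 + 1/3·62.2/6.4 = 5.2396.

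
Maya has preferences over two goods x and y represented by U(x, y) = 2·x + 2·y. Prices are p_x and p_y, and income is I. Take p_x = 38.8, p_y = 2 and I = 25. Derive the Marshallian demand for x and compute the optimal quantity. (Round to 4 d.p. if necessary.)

x* = 0

Linear utility — the consumer picks whichever good has higher MU/price: 2/38.8 = 0.0515 vs 2/2 = 1.
y gives more utility per dollar, so spend all income on y: y* = I/p_y, x* = 0.
Numerically: x* = 0, y* = 12.5.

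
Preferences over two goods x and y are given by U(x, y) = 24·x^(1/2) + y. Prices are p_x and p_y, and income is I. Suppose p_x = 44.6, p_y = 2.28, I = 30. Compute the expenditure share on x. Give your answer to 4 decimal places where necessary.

share on x = 0.5595

Thus x* = (12·p_y/p_x)² — independent of I — with the rest of income spent on y.
Plugging in: x* = (12·2.28/44.6)² = 0.3763, y* = 5.7965.
Expenditure on x: 44.6·0.3763 = 16.7841; share = 0.5595.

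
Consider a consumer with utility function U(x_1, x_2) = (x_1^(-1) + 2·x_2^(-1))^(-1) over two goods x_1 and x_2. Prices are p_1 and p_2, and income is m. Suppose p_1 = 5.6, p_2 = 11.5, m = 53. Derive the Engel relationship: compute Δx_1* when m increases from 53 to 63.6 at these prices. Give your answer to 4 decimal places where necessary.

Δx_1* = 0.6254

Substitute x_2 = (x_2/x_1)·x_1 into the budget: x_1* = m/(p_1 + p_2·(x_2/x_1)).
Numerically x_2/x_1 = 0.98687, so x_1* = 53/(5.6 + 11.5·0.98687) = 3.127.
At m' = 63.6: x_1* = 3.7524. Change: 3.7524 − 3.127 = 0.6254.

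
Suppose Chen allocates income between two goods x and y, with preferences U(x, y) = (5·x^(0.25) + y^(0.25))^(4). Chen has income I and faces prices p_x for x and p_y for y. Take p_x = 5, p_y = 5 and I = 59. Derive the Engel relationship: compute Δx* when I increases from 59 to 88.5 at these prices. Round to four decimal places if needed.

Δx* = 5.2822

MRS = MU_x/MU_y = 5·(y/x)^(0.75). Set equal to p_x/p_y.
Solve for the ratio: y/x = [(1/5)·p_x/p_y]^(4/3).
Substitute y = (y/x)·x into the budget: x* = I/(p_x + p_y·(y/x)).
Numerically y/x = 0.116961, so x* = 59/(5 + 5·0.116961) = 10.5644.
At I' = 88.5: x* = 15.8466. Change: 15.8466 − 10.5644 = 5.2822.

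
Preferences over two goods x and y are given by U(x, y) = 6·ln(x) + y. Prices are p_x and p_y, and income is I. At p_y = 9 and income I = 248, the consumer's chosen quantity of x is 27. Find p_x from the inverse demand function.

Set MRS = p_x/p_y: (6/x)/1 = p_x/p_y.
So x*(p_x,p_y) = 6·p_y/p_x, independent of income; and y* = (I − 6·p_y)/p_y.
Set x* = 27 in the demand function and solve for p_x: p_x = 2.

p_x = 2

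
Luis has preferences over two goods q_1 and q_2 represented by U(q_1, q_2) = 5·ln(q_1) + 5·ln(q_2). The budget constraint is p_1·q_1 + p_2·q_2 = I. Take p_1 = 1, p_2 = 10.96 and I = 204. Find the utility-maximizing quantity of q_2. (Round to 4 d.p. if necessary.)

q_2* = 9.3066

MU_q_1/MU_q_2 = (5·q_2)/(5·q_1); tangency sets this equal to p_1/p_2.
Rearranging, p_2·q_2 = p_1·q_1. Substituting into the budget gives p_1·q_1·(1 + 1) = I.
Demand: q_1*(p_1,p_2,I) = 0.5·I/p_1 and q_2* = 0.5·I/p_2.
At p_1=1, p_2=10.96, I=204: q_2* = 0.5·204/10.96 = 9.3066.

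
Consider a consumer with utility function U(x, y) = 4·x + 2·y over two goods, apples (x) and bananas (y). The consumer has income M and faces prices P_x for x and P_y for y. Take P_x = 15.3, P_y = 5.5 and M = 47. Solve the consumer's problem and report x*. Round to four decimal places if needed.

x* = 0

y gives more utility per dollar, so spend all income on y: y* = M/P_y, x* = 0.
Numerically: x* = 0, y* = 8.5455.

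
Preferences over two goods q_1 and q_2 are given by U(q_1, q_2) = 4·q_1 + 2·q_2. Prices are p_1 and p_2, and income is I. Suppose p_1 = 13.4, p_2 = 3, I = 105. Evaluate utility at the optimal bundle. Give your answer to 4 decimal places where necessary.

V = 70

Perfect substitutes: compare marginal utility per dollar. 4/p_1 vs 2/p_2 → 0.2985 vs 0.6667.
q_2 gives more utility per dollar, so spend all income on q_2: q_2* = I/p_2, q_1* = 0.
Numerically: q_1* = 0, q_2* = 35.
Utility at the optimum: U(0, 35) = 70.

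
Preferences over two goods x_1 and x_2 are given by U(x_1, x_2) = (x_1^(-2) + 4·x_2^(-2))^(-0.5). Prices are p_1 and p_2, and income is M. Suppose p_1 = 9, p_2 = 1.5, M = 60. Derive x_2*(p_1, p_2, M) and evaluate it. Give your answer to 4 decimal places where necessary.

From the CES first-order condition, (1/4)·(x_2/x_1)^(3) = p_1/p_2.
Solve for the ratio: x_2/x_1 = [4·p_1/p_2]^(1/3).
With the ratio pinned down, the budget gives x_1* = M/(p_1 + p_2·(x_2/x_1)) and x_2* = (x_2/x_1)·x_1*.
Numerically x_2/x_1 = 2.884499, so x_1* = 60/(9 + 1.5·2.884499) = 4.5022 and x_2* = 2.884499·4.5022 = 12.9867.

x_2* = 12.9867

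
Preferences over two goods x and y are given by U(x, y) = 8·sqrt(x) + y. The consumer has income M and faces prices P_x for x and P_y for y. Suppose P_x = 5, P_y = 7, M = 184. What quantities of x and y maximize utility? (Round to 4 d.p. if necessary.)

x* = 31.36, y* = 3.8857

Utility is quasi-linear in y; the FOC for x is 4/√x = P_x/P_y.
Thus x* = (4·P_y/P_x)² — independent of M — with the rest of income spent on y.
Plugging in: x* = (4·7/5)² = 31.36, y* = 3.8857.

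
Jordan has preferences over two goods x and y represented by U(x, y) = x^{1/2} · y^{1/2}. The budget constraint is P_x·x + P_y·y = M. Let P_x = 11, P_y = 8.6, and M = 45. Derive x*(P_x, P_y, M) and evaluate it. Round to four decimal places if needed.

x* = 2.0455

Tangency: MRS = y/x = P_x/P_y.
So 0.5·P_y·y = 0.5·P_x·x; combined with the budget, a share 0.5 of income goes to x.
Demand: x*(P_x,P_y,M) = 0.5·M/P_x and y* = 0.5·M/P_y.
At P_x=11, P_y=8.6, M=45: x* = 0.5·45/11 = 2.0455.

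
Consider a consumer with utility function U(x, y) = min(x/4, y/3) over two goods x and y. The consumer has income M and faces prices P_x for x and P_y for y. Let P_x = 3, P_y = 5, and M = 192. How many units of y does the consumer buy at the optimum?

With perfect complements, no substitution: consume in ratio x:y = 4:3.
Budget: P_x·x + P_y·(3/4)·x = M, so (4·P_x + 3·P_y)·x = 4·M.
Demand: x*(P_x,P_y,M) = 4·M/(4·P_x + 3·P_y), y* = 3·M/(4·P_x + 3·P_y).
Here 4·3 + 3·5 = 27, giving y* = 21.3333.

y* = 21.3333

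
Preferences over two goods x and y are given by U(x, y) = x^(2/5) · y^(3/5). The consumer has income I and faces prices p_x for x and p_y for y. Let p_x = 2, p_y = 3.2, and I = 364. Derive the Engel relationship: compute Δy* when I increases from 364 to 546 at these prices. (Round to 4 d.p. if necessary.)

Tangency: MRS = (2/3)·y/x = p_x/p_y.
So 0.4·p_y·y = 0.6·p_x·x; combined with the budget, a share 0.4 of income goes to x.
Demand: x*(p_x,p_y,I) = 0.4·I/p_x and y* = 0.6·I/p_y.
At p_x=2, p_y=3.2, I=364: y* = 0.6·364/3.2 = 68.25.
At I' = 546: y* = 102.375. Change: 102.375 − 68.25 = 34.125.

Δy* = 34.125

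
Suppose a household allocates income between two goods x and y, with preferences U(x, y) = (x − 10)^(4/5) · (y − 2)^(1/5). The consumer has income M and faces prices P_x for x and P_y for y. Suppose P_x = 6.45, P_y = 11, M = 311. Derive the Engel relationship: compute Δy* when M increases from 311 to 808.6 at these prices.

Let x' = x−10, y' = y−2. MRS = 4·y'/x' = P_x/P_y.
After buying the subsistence bundle (10, 2), a share 0.8 of the remaining income goes to x: x* = 10 + 0.8·(M − 10P_x − 2P_y)/P_x.
Discretionary income = 311 − 10·6.45 − 2·11 = 224.5; y* = 2 + 0.2·224.5/11 = 6.0818.
At M' = 808.6: y* = 15.1291. Change: 15.1291 − 6.0818 = 9.0473.

Δy* = 9.0473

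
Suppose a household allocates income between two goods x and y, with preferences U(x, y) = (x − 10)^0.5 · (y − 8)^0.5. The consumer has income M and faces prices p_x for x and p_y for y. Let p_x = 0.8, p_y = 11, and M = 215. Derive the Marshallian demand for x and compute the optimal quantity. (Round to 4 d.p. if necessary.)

Let x' = x−10, y' = y−8. MRS = y'/x' = p_x/p_y.
Substituting into the budget: x* = 10 + 0.5·(M − 10·p_x − 8·p_y)/p_x, and y* = 8 + 0.5·(…)/p_y.
Discretionary income = 215 − 10·0.8 − 8·11 = 119; x* = 10 + 0.5·119/0.8 = 84.375.

x* = 84.375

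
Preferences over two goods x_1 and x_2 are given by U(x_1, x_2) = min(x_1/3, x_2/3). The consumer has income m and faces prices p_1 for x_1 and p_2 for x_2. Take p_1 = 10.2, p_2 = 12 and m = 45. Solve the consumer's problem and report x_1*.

With perfect complements, no substitution: consume in ratio x_1:x_2 = 3:3.
Budget: p_1·x_1 + p_2·x_1 = m, so (3·p_1 + 3·p_2)·x_1 = 3·m.
Demand: x_1*(p_1,p_2,m) = 3·m/(3·p_1 + 3·p_2), x_2* = 3·m/(3·p_1 + 3·p_2).
Here 3·10.2 + 3·12 = 66.6, giving x_1* = 2.027.

x_1* = 2.027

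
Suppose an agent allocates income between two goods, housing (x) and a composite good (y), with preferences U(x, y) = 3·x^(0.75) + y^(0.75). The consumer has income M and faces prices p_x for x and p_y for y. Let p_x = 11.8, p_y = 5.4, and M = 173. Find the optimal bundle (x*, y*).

MRS = MU_x/MU_y = 3·(y/x)^(0.25). Set equal to p_x/p_y.
Hence y/x = ((1/3)·p_x/p_y)^(1/(0.25)), i.e. raised to the 4 power.
Substitute y = (y/x)·x into the budget: x* = M/(p_x + p_y·(y/x)).
Numerically y/x = 0.281493, so x* = 173/(11.8 + 5.4·0.281493) = 12.9879 and y* = 0.281493·12.9879 = 3.656.

x* = 12.9879, y* = 3.656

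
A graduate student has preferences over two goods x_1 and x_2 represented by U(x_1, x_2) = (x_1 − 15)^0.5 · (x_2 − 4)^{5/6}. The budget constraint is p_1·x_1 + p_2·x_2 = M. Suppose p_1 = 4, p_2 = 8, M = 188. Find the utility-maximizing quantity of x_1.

x_1* = 24

Let x_1' = x_1−15, x_2' = x_2−4. MRS = (3/5)·x_2'/x_1' = p_1/p_2.
Substituting into the budget: x_1* = 15 + 0.375·(M − 15·p_1 − 4·p_2)/p_1, and x_2* = 4 + 0.625·(…)/p_2.
Discretionary income = 188 − 15·4 − 4·8 = 96; x_1* = 15 + 0.375·96/4 = 24.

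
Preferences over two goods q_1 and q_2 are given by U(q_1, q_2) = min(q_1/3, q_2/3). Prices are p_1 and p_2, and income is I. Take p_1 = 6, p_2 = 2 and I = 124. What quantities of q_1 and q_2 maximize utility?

q_1* = 15.5, q_2* = 15.5

Leontief preferences: the optimum is at the kink where q_1/3 = q_2/3, i.e. q_2 = q_1.
Budget: p_1·q_1 + p_2·q_1 = I, so (3·p_1 + 3·p_2)·q_1 = 3·I.
Demand: q_1*(p_1,p_2,I) = 3·I/(3·p_1 + 3·p_2), q_2* = 3·I/(3·p_1 + 3·p_2).
Here 3·6 + 3·2 = 24, giving q_1* = 15.5 and q_2* = 15.5.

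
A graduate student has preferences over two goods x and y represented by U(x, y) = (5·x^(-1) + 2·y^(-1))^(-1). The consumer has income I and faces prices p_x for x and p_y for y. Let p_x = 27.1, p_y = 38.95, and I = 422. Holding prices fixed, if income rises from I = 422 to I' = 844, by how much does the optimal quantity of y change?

Numerically y/x = 0.527547, so x* = 422/(27.1 + 38.95·0.527547) = 8.8566 and y* = 0.527547·8.8566 = 4.6723.
At I' = 844: y* = 9.3446. Change: 9.3446 − 4.6723 = 4.6723.

Δy* = 4.6723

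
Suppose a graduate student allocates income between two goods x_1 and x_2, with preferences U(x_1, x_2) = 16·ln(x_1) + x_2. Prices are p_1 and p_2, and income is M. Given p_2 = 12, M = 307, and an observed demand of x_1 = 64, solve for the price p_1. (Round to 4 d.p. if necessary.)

p_1 = 3

Set MRS = p_1/p_2: (16/x_1)/1 = p_1/p_2.
So x_1*(p_1,p_2) = 16·p_2/p_1, independent of income; and x_2* = (M − 16·p_2)/p_2.
Set x_1* = 64 in the demand function and solve for p_1: p_1 = 3.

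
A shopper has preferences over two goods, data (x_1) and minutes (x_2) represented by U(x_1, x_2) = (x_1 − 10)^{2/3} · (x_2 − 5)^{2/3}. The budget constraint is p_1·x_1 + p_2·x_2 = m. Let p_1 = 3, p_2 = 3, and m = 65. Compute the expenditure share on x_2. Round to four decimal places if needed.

share on x_2 = 0.3846

Substituting into the budget: x_1* = 10 + 0.5·(m − 10·p_1 − 5·p_2)/p_1, and x_2* = 5 + 0.5·(…)/p_2.
Discretionary income = 65 − 10·3 − 5·3 = 20; x_1* = 10 + 0.5·20/3 = 13.3333; x_2* = 5 + 0.5·20/3 = 8.3333.
Expenditure on x_2: 3·8.3333 = 25; share = 0.3846.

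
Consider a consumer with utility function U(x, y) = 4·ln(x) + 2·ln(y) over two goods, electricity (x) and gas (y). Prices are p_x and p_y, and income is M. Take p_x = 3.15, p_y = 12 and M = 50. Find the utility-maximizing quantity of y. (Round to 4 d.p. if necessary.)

y* = 1.3889

Tangency: MRS = 2·y/x = p_x/p_y.
So 4·p_y·y = 2·p_x·x; combined with the budget, a share 2/3 of income goes to x.
Demand: x*(p_x,p_y,M) = 2/3·M/p_x and y* = 1/3·M/p_y.
At p_x=3.15, p_y=12, M=50: y* = 1/3·50/12 = 1.3889.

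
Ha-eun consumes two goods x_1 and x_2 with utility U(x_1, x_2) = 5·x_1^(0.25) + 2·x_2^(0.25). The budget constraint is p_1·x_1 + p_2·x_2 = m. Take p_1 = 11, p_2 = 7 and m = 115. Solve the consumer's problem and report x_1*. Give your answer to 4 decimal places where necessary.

From the CES first-order condition, (5/2)·(x_2/x_1)^(0.75) = p_1/p_2.
Hence x_2/x_1 = ((2/5)·p_1/p_2)^(1/(0.75)), i.e. raised to the 4/3 power.
With the ratio pinned down, the budget gives x_1* = m/(p_1 + p_2·(x_2/x_1)) and x_2* = (x_2/x_1)·x_1*.
Numerically x_2/x_1 = 0.538443, so x_1* = 115/(11 + 7·0.538443) = 7.7865.

x_1* = 7.7865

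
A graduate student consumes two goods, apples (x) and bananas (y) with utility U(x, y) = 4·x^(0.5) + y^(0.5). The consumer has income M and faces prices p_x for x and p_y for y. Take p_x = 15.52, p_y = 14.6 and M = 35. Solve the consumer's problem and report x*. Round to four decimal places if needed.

x* = 2.1147

MU_x ∝ 4·x^(-0.5), MU_y ∝ y^(-0.5), so MRS = 4·(y/x)^(0.5) = p_x/p_y.
Solve for the ratio: y/x = [(1/4)·p_x/p_y]^(2).
With the ratio pinned down, the budget gives x* = M/(p_x + p_y·(y/x)) and y* = (y/x)·x*.
Numerically y/x = 0.070625, so x* = 35/(15.52 + 14.6·0.070625) = 2.1147.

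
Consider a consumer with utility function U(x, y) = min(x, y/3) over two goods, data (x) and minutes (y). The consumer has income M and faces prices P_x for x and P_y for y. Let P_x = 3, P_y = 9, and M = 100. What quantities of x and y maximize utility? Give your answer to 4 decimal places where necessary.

With perfect complements, no substitution: consume in ratio x:y = 1:3.
Budget: P_x·x + P_y·3·x = M, so (P_x + 3·P_y)·x = M.
Demand: x*(P_x,P_y,M) = M/(P_x + 3·P_y), y* = 3·M/(P_x + 3·P_y).
Here 3 + 3·9 = 30, giving x* = 3.3333 and y* = 10.

x* = 3.3333, y* = 10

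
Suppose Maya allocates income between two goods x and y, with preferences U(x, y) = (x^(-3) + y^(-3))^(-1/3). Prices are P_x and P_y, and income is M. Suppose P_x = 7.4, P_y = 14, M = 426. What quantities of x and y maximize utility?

x* = 22.03, y* = 18.7841

MRS = MU_x/MU_y = (y/x)^(4). Set equal to P_x/P_y.
Hence y/x = (P_x/P_y)^(1/(4)), i.e. raised to the 0.25 power.
With the ratio pinned down, the budget gives x* = M/(P_x + P_y·(y/x)) and y* = (y/x)·x*.
Numerically y/x = 0.85266, so x* = 426/(7.4 + 14·0.85266) = 22.03 and y* = 0.85266·22.03 = 18.7841.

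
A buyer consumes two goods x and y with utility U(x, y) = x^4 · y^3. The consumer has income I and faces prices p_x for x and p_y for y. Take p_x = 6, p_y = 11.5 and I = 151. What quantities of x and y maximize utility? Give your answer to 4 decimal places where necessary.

Demand: x*(p_x,p_y,I) = 4/7·I/p_x and y* = 3/7·I/p_y.
At p_x=6, p_y=11.5, I=151: x* = 4/7·151/6 = 14.381, y* = 5.6273.

x* = 14.381, y* = 5.6273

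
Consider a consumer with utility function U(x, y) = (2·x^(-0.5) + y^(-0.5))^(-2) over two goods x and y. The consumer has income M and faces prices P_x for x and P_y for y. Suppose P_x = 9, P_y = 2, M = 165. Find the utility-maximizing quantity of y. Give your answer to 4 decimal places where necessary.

y* = 22.7854

MRS = MU_x/MU_y = 2·(y/x)^(1.5). Set equal to P_x/P_y.
Hence y/x = ((1/2)·P_x/P_y)^(1/(1.5)), i.e. raised to the 2/3 power.
With the ratio pinned down, the budget gives x* = M/(P_x + P_y·(y/x)) and y* = (y/x)·x*.
Numerically y/x = 1.717071, so x* = 165/(9 + 2·1.717071) = 13.2699 and y* = 1.717071·13.2699 = 22.7854.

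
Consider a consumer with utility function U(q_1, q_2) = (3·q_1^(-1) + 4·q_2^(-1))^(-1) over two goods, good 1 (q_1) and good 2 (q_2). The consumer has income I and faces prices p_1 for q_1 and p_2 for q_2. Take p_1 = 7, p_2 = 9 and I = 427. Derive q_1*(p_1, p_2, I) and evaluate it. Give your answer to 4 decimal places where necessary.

MU_q_1 ∝ 3·q_1^(-2), MU_q_2 ∝ 4·q_2^(-2), so MRS = (3/4)·(q_2/q_1)^(2) = p_1/p_2.
Hence q_2/q_1 = ((4/3)·p_1/p_2)^(1/(2)), i.e. raised to the 0.5 power.
Substitute q_2 = (q_2/q_1)·q_1 into the budget: q_1* = I/(p_1 + p_2·(q_2/q_1)).
Numerically q_2/q_1 = 1.01835, so q_1* = 427/(7 + 9·1.01835) = 26.4148.

q_1* = 26.4148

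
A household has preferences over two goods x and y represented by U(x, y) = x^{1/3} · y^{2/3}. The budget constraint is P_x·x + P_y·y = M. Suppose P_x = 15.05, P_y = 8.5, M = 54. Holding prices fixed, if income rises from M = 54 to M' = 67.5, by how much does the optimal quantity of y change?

MU_x/MU_y = (1/3·y)/(2/3·x); tangency sets this equal to P_x/P_y.
So 1/3·P_y·y = 2/3·P_x·x; combined with the budget, a share 1/3 of income goes to x.
Demand: x*(P_x,P_y,M) = 1/3·M/P_x and y* = 2/3·M/P_y.
At P_x=15.05, P_y=8.5, M=54: y* = 2/3·54/8.5 = 4.2353.
At M' = 67.5: y* = 5.2941. Change: 5.2941 − 4.2353 = 1.0588.

Δy* = 1.0588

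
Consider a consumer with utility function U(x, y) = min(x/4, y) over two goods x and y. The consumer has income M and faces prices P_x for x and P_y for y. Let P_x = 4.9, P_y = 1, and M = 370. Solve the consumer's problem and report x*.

x* = 71.8447

With perfect complements, no substitution: consume in ratio x:y = 4:1.
Budget: P_x·x + P_y·(1/4)·x = M, so (4·P_x + P_y)·x = 4·M.
Demand: x*(P_x,P_y,M) = 4·M/(4·P_x + P_y), y* = M/(4·P_x + P_y).
Here 4·4.9 + 1 = 20.6, giving x* = 71.8447.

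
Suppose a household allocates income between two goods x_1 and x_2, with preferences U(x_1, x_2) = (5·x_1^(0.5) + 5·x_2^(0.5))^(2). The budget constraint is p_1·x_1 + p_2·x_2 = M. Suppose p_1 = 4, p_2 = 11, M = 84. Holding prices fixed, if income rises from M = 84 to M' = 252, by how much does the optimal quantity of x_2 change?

Δx_2* = 4.0727

From the CES first-order condition, (x_2/x_1)^(0.5) = p_1/p_2.
Solve for the ratio: x_2/x_1 = [p_1/p_2]^(2).
With the ratio pinned down, the budget gives x_1* = M/(p_1 + p_2·(x_2/x_1)) and x_2* = (x_2/x_1)·x_1*.
Numerically x_2/x_1 = 0.132231, so x_1* = 84/(4 + 11·0.132231) = 15.4 and x_2* = 0.132231·15.4 = 2.0364.
At M' = 252: x_2* = 6.1091. Change: 6.1091 − 2.0364 = 4.0727.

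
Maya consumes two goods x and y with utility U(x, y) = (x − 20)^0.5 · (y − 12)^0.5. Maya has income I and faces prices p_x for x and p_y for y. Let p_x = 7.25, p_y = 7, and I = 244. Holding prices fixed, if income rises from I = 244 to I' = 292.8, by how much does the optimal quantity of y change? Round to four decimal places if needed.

Δy* = 3.4857

This is Cobb-Douglas in (x−20, y−12): tangency gives 0.5·p_y·(y−12) = 0.5·p_x·(x−20).
After buying the subsistence bundle (20, 12), a share 0.5 of the remaining income goes to x: x* = 20 + 0.5·(I − 20p_x − 12p_y)/p_x.
Discretionary income = 244 − 20·7.25 − 12·7 = 15; y* = 12 + 0.5·15/7 = 13.0714.
At I' = 292.8: y* = 16.5571. Change: 16.5571 − 13.0714 = 3.4857.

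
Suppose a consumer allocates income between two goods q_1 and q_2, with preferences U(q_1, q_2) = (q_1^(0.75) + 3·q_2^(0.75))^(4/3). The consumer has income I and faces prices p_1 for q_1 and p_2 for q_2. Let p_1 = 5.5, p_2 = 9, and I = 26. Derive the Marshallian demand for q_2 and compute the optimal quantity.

q_2* = 2.7406

MU_q_1 ∝ q_1^(-0.25), MU_q_2 ∝ 3·q_2^(-0.25), so MRS = (1/3)·(q_2/q_1)^(0.25) = p_1/p_2.
Hence q_2/q_1 = (3·p_1/p_2)^(1/(0.25)), i.e. raised to the 4 power.
With the ratio pinned down, the budget gives q_1* = I/(p_1 + p_2·(q_2/q_1)) and q_2* = (q_2/q_1)·q_1*.
Numerically q_2/q_1 = 11.297068, so q_1* = 26/(5.5 + 9·11.297068) = 0.2426 and q_2* = 11.297068·0.2426 = 2.7406.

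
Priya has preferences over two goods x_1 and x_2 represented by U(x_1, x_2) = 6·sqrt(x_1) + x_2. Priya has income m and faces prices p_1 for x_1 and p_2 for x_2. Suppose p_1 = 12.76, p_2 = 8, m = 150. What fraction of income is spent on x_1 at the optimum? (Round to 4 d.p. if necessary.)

share on x_1 = 0.3009

MU_x_1 = 3/√x_1, MU_x_2 = 1. Tangency: 3/√x_1 = p_1/p_2.
Solve: √x_1 = 3·p_2/p_1, so x_1*(p_1,p_2) = (3·p_2/p_1)², and x_2* = (m − p_1·x_1*)/p_2.
Plugging in: x_1* = (3·8/12.76)² = 3.5377, x_2* = 13.1074.
Expenditure on x_1: 12.76·3.5377 = 45.1411; share = 0.3009.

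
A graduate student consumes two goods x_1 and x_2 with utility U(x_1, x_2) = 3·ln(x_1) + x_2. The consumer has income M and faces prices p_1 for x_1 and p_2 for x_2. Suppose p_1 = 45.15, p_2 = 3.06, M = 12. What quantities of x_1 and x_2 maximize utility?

MU_x_1 = 3/x_1, MU_x_2 = 1. Tangency: 3/x_1 = p_1/p_2.
So x_1*(p_1,p_2) = 3·p_2/p_1, independent of income; and x_2* = (M − 3·p_2)/p_2.
At the given prices: x_1* = 3·3.06/45.15 = 0.2033, and x_2* = 0.9216.

x_1* = 0.2033, x_2* = 0.9216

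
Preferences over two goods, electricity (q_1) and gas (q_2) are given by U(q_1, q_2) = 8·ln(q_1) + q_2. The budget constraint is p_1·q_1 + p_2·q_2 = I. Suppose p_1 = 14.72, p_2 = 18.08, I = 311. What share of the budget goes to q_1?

So q_1*(p_1,p_2) = 8·p_2/p_1, independent of income; and q_2* = (I − 8·p_2)/p_2.
At the given prices: q_1* = 8·18.08/14.72 = 9.8261, and q_2* = 9.2013.
Expenditure on q_1: 14.72·9.8261 = 144.64; share = 0.4651.

share on q_1 = 0.4651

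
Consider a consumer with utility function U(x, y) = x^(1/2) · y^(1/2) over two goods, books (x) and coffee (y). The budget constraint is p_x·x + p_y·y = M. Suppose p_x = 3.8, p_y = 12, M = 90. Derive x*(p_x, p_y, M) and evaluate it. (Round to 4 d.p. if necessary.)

MU_x/MU_y = (0.5·y)/(0.5·x); tangency sets this equal to p_x/p_y.
Rearranging, p_y·y = p_x·x. Substituting into the budget gives p_x·x·(1 + 1) = M.
Demand: x*(p_x,p_y,M) = 0.5·M/p_x and y* = 0.5·M/p_y.
At p_x=3.8, p_y=12, M=90: x* = 0.5·90/3.8 = 11.8421.

x* = 11.8421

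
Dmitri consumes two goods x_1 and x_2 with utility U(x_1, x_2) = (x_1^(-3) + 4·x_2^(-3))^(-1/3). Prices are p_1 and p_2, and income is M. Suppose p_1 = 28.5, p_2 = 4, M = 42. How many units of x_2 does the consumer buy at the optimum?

From the CES first-order condition, (1/4)·(x_2/x_1)^(4) = p_1/p_2.
Solve for the ratio: x_2/x_1 = [4·p_1/p_2]^(0.25).
With the ratio pinned down, the budget gives x_1* = M/(p_1 + p_2·(x_2/x_1)) and x_2* = (x_2/x_1)·x_1*.
Numerically x_2/x_1 = 2.310528, so x_1* = 42/(28.5 + 4·2.310528) = 1.1128 and x_2* = 2.310528·1.1128 = 2.5712.

x_2* = 2.5712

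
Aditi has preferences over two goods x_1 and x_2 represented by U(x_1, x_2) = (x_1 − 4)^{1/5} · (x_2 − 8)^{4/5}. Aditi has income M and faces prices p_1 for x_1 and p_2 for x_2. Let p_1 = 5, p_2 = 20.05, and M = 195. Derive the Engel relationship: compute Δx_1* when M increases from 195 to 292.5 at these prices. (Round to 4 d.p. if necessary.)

Δx_1* = 3.9

Substituting into the budget: x_1* = 4 + 0.2·(M − 4·p_1 − 8·p_2)/p_1, and x_2* = 8 + 0.8·(…)/p_2.
Discretionary income = 195 − 4·5 − 8·20.05 = 14.6; x_1* = 4 + 0.2·14.6/5 = 4.584.
At M' = 292.5: x_1* = 8.484. Change: 8.484 − 4.584 = 3.9.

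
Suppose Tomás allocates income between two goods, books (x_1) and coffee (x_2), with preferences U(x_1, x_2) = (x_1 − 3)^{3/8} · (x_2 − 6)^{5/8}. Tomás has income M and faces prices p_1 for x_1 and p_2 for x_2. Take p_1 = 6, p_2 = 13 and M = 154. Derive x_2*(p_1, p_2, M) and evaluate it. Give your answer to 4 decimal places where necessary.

x_2* = 8.7885

Substituting into the budget: x_1* = 3 + 0.375·(M − 3·p_1 − 6·p_2)/p_1, and x_2* = 6 + 0.625·(…)/p_2.
Discretionary income = 154 − 3·6 − 6·13 = 58; x_2* = 6 + 0.625·58/13 = 8.7885.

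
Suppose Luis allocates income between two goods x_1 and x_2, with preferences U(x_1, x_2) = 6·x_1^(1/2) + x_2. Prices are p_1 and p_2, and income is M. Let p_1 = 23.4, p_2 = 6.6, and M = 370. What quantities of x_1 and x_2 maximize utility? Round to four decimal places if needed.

x_1* = 0.716, x_2* = 53.5221

MU_x_1 = 3/√x_1, MU_x_2 = 1. Tangency: 3/√x_1 = p_1/p_2.
Solve: √x_1 = 3·p_2/p_1, so x_1*(p_1,p_2) = (3·p_2/p_1)², and x_2* = (M − p_1·x_1*)/p_2.
Plugging in: x_1* = (3·6.6/23.4)² = 0.716, x_2* = 53.5221.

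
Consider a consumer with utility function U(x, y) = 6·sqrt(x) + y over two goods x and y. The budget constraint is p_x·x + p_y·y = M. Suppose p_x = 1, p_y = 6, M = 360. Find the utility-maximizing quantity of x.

Utility is quasi-linear in y; the FOC for x is 3/√x = p_x/p_y.
Thus x* = (3·p_y/p_x)² — independent of M — with the rest of income spent on y.
Plugging in: x* = (3·6/1)² = 324.

x* = 324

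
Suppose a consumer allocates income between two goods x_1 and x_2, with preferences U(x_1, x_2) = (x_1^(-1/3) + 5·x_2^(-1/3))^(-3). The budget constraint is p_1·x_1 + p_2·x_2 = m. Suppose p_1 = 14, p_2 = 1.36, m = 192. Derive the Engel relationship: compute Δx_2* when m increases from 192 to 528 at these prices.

Substitute x_2 = (x_2/x_1)·x_1 into the budget: x_1* = m/(p_1 + p_2·(x_2/x_1)).
Numerically x_2/x_1 = 19.216281, so x_1* = 192/(14 + 1.36·19.216281) = 4.784 and x_2* = 19.216281·4.784 = 91.9299.
At m' = 528: x_2* = 252.8071. Change: 252.8071 − 91.9299 = 160.8773.

Δx_2* = 160.8773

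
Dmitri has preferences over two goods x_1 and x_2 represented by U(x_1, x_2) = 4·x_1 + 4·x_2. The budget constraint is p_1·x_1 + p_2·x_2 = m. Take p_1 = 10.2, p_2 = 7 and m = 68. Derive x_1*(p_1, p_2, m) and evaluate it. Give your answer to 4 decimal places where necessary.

Perfect substitutes: compare marginal utility per dollar. 4/p_1 vs 4/p_2 → 0.3922 vs 0.5714.
x_2 gives more utility per dollar, so spend all income on x_2: x_2* = m/p_2, x_1* = 0.
Numerically: x_1* = 0, x_2* = 9.7143.

x_1* = 0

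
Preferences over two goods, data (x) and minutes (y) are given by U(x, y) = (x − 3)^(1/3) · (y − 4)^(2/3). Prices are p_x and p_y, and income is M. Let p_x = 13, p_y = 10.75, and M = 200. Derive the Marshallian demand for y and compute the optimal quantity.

y* = 11.3178

MRS = (1/2)·(y−4)/(x−3). Tangency with p_x/p_y gives y−4 = 2·(p_x/p_y)·(x−3).
After buying the subsistence bundle (3, 4), a share 1/3 of the remaining income goes to x: x* = 3 + 1/3·(M − 3p_x − 4p_y)/p_x.
Discretionary income = 200 − 3·13 − 4·10.75 = 118; y* = 4 + 2/3·118/10.75 = 11.3178.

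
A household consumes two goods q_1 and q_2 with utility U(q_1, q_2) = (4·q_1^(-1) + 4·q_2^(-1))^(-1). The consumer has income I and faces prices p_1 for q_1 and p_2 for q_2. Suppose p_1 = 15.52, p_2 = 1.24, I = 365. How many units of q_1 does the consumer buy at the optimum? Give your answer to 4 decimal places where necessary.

MRS = MU_q_1/MU_q_2 = (q_2/q_1)^(2). Set equal to p_1/p_2.
Hence q_2/q_1 = (p_1/p_2)^(1/(2)), i.e. raised to the 0.5 power.
With the ratio pinned down, the budget gives q_1* = I/(p_1 + p_2·(q_2/q_1)) and q_2* = (q_2/q_1)·q_1*.
Numerically q_2/q_1 = 3.537814, so q_1* = 365/(15.52 + 1.24·3.537814) = 18.3354.

q_1* = 18.3354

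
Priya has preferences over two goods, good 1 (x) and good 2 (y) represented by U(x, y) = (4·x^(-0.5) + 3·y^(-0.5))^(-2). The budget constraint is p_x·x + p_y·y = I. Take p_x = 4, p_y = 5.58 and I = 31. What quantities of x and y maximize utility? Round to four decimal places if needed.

MU_x ∝ 4·x^(-1.5), MU_y ∝ 3·y^(-1.5), so MRS = (4/3)·(y/x)^(1.5) = p_x/p_y.
Solve for the ratio: y/x = [(3/4)·p_x/p_y]^(2/3).
Substitute y = (y/x)·x into the budget: x* = I/(p_x + p_y·(y/x)).
Numerically y/x = 0.661188, so x* = 31/(4 + 5.58·0.661188) = 4.0315 and y* = 0.661188·4.0315 = 2.6656.

x* = 4.0315, y* = 2.6656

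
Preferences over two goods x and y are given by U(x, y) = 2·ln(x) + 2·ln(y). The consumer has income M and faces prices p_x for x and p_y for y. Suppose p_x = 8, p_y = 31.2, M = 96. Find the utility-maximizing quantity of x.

x* = 6

The MRS is y/x. Set MRS = p_x/p_y.
So 2·p_y·y = 2·p_x·x; combined with the budget, a share 0.5 of income goes to x.
Demand: x*(p_x,p_y,M) = 0.5·M/p_x and y* = 0.5·M/p_y.
At p_x=8, p_y=31.2, M=96: x* = 0.5·96/8 = 6.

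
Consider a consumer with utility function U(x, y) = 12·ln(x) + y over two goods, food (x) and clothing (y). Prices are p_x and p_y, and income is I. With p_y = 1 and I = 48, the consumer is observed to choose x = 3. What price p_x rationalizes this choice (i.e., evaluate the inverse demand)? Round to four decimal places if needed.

Set MRS = p_x/p_y: (12/x)/1 = p_x/p_y.
So x*(p_x,p_y) = 12·p_y/p_x, independent of income; and y* = (I − 12·p_y)/p_y.
Set x* = 3 in the demand function and solve for p_x: p_x = 4.

p_x = 4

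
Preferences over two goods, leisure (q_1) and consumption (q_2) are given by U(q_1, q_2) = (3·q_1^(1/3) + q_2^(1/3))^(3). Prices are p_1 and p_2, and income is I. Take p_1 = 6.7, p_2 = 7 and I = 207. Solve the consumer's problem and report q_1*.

From the CES first-order condition, 3·(q_2/q_1)^(2/3) = p_1/p_2.
Hence q_2/q_1 = ((1/3)·p_1/p_2)^(1/(2/3)), i.e. raised to the 1.5 power.
With the ratio pinned down, the budget gives q_1* = I/(p_1 + p_2·(q_2/q_1)) and q_2* = (q_2/q_1)·q_1*.
Numerically q_2/q_1 = 0.180212, so q_1* = 207/(6.7 + 7·0.180212) = 26.0002.

q_1* = 26.0002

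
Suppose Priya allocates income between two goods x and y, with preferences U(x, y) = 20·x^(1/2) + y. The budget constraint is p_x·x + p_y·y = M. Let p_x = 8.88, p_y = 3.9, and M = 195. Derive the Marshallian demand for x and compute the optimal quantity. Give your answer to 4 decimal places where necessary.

Set MRS = p_x/p_y: 10·x^(−1/2) = p_x/p_y.
Solve: √x = 10·p_y/p_x, so x*(p_x,p_y) = (10·p_y/p_x)², and y* = (M − p_x·x*)/p_y.
Plugging in: x* = (10·3.9/8.88)² = 19.2887.

x* = 19.2887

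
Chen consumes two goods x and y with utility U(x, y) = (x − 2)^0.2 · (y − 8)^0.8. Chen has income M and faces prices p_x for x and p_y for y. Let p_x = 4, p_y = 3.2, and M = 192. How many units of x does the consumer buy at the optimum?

x* = 9.92

Let x' = x−2, y' = y−8. MRS = (1/4)·y'/x' = p_x/p_y.
After buying the subsistence bundle (2, 8), a share 0.2 of the remaining income goes to x: x* = 2 + 0.2·(M − 2p_x − 8p_y)/p_x.
Discretionary income = 192 − 2·4 − 8·3.2 = 158.4; x* = 2 + 0.2·158.4/4 = 9.92.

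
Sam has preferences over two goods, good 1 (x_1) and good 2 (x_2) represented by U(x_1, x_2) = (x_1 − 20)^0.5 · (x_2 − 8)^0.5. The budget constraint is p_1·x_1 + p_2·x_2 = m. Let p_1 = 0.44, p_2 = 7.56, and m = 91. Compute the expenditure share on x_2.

share on x_2 = 0.784

Substituting into the budget: x_1* = 20 + 0.5·(m − 20·p_1 − 8·p_2)/p_1, and x_2* = 8 + 0.5·(…)/p_2.
Discretionary income = 91 − 20·0.44 − 8·7.56 = 21.72; x_1* = 20 + 0.5·21.72/0.44 = 44.6818; x_2* = 8 + 0.5·21.72/7.56 = 9.4365.
Expenditure on x_2: 7.56·9.4365 = 71.34; share = 0.784.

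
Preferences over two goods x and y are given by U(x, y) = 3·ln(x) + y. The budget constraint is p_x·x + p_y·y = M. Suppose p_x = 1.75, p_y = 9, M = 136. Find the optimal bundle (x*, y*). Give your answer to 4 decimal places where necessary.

Set MRS = p_x/p_y: (3/x)/1 = p_x/p_y.
So x*(p_x,p_y) = 3·p_y/p_x, independent of income; and y* = (M − 3·p_y)/p_y.
At the given prices: x* = 3·9/1.75 = 15.4286, and y* = 12.1111.

x* = 15.4286, y* = 12.1111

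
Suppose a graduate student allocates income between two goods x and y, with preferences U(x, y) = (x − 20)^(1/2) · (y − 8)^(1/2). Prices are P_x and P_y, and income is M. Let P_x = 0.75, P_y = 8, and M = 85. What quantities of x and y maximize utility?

Substituting into the budget: x* = 20 + 0.5·(M − 20·P_x − 8·P_y)/P_x, and y* = 8 + 0.5·(…)/P_y.
Discretionary income = 85 − 20·0.75 − 8·8 = 6; x* = 20 + 0.5·6/0.75 = 24; y* = 8 + 0.5·6/8 = 8.375.

x* = 24, y* = 8.375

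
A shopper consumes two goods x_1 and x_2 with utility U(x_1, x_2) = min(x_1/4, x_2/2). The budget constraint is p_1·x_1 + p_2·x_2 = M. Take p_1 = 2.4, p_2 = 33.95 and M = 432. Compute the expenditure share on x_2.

Demand: x_1*(p_1,p_2,M) = 4·M/(4·p_1 + 2·p_2), x_2* = 2·M/(4·p_1 + 2·p_2).
Here 4·2.4 + 2·33.95 = 77.5, giving x_1* = 22.2968 and x_2* = 11.1484.
Expenditure on x_2: 33.95·11.1484 = 378.4877; share = 0.8761.

share on x_2 = 0.8761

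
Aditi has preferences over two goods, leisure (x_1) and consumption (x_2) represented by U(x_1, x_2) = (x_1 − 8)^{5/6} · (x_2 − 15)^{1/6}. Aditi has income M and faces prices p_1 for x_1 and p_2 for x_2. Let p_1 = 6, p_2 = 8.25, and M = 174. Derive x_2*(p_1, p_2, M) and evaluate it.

After buying the subsistence bundle (8, 15), a share 5/6 of the remaining income goes to x_1: x_1* = 8 + 5/6·(M − 8p_1 − 15p_2)/p_1.
Discretionary income = 174 − 8·6 − 15·8.25 = 2.25; x_2* = 15 + 1/6·2.25/8.25 = 15.0455.

x_2* = 15.0455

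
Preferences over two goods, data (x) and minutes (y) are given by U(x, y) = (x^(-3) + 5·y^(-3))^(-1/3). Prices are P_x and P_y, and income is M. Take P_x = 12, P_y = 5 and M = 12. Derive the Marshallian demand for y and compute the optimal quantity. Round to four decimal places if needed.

y* = 1.0483

Numerically y/x = 1.86121, so x* = 12/(12 + 5·1.86121) = 0.5632 and y* = 1.86121·0.5632 = 1.0483.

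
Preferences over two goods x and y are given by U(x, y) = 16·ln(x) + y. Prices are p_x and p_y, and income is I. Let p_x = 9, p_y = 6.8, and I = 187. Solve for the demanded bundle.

MU_x = 16/x, MU_y = 1. Tangency: 16/x = p_x/p_y.
So x*(p_x,p_y) = 16·p_y/p_x, independent of income; and y* = (I − 16·p_y)/p_y.
At the given prices: x* = 16·6.8/9 = 12.0889, and y* = 11.5.

x* = 12.0889, y* = 11.5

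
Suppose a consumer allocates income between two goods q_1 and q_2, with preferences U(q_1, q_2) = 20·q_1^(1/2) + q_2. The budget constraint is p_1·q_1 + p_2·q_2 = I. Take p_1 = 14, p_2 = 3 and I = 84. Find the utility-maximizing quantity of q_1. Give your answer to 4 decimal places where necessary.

q_1* = 4.5918

Plugging in: q_1* = (10·3/14)² = 4.5918.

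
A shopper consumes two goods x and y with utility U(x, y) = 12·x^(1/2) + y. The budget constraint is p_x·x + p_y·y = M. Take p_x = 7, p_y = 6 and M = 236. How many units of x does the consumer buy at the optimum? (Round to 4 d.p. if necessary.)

x* = 26.449

Utility is quasi-linear in y; the FOC for x is 6/√x = p_x/p_y.
Solve: √x = 6·p_y/p_x, so x*(p_x,p_y) = (6·p_y/p_x)², and y* = (M − p_x·x*)/p_y.
Plugging in: x* = (6·6/7)² = 26.449.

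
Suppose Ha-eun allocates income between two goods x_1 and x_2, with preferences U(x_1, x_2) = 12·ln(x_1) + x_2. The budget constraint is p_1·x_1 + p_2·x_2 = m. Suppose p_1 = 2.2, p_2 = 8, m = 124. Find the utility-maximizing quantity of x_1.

MU_x_1 = 12/x_1, MU_x_2 = 1. Tangency: 12/x_1 = p_1/p_2.
So x_1*(p_1,p_2) = 12·p_2/p_1, independent of income; and x_2* = (m − 12·p_2)/p_2.
At the given prices: x_1* = 12·8/2.2 = 43.6364.

x_1* = 43.6364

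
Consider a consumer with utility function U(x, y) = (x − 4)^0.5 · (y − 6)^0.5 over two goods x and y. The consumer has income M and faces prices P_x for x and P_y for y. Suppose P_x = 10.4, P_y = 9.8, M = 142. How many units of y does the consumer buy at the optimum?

MRS = (y−6)/(x−4). Tangency with P_x/P_y gives y−6 = (P_x/P_y)·(x−4).
After buying the subsistence bundle (4, 6), a share 0.5 of the remaining income goes to x: x* = 4 + 0.5·(M − 4P_x − 6P_y)/P_x.
Discretionary income = 142 − 4·10.4 − 6·9.8 = 41.6; y* = 6 + 0.5·41.6/9.8 = 8.1224.

y* = 8.1224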